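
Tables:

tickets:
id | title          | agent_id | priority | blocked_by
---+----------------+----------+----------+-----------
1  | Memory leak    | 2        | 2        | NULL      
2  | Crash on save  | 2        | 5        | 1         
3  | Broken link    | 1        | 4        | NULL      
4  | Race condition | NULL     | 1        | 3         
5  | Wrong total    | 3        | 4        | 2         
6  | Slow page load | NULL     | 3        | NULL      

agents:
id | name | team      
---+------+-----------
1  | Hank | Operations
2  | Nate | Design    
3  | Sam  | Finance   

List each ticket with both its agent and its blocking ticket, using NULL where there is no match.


Two LEFT JOINs from the same base table tickets: one to agents via agent_id, one to tickets itself via blocked_by. Both are LEFT so every ticket is preserved.
Match against agents:
  - ticket 1 (Memory leak): agent_id=2 -> matches Nate
  - ticket 2 (Crash on save): agent_id=2 -> matches Nate
  - ticket 3 (Broken link): agent_id=1 -> matches Hank
  - ticket 4 (Race condition): agent_id=NULL, no match -> kept with NULL
  - ticket 5 (Wrong total): agent_id=3 -> matches Sam
  - ticket 6 (Slow page load): agent_id=NULL, no match -> kept with NULL
Match against tickets (self):
  - ticket 1 (Memory leak): blocked_by=NULL -> NULL
  - ticket 2 (Crash on save): blocked_by=1 -> Memory leak
  - ticket 3 (Broken link): blocked_by=NULL -> NULL
  - ticket 4 (Race condition): blocked_by=3 -> Broken link
  - ticket 5 (Wrong total): blocked_by=2 -> Crash on save
  - ticket 6 (Slow page load): blocked_by=NULL -> NULL

SQL:
SELECT a.title, b.name AS agent, c.title AS blocked_by
FROM tickets a
LEFT JOIN agents b ON a.agent_id = b.id
LEFT JOIN tickets c ON a.blocked_by = c.id

Result:
title          | agent | blocked_by   
---------------+-------+--------------
Memory leak    | Nate  | NULL         
Crash on save  | Nate  | Memory leak  
Broken link    | Hank  | NULL         
Race condition | NULL  | Broken link  
Wrong total    | Sam   | Crash on save
Slow page load | NULL  | NULL         


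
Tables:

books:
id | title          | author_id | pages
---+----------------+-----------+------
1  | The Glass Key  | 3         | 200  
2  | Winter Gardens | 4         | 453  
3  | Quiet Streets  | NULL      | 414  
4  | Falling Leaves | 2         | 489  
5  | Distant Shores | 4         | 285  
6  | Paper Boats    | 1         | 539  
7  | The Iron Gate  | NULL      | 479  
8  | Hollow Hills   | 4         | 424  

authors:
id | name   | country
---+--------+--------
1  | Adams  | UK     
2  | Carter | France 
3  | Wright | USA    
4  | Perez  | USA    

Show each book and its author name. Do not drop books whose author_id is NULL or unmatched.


LEFT JOIN keeps every row from books (the left table); where author_id has no match in authors, the author columns become NULL. Walk through each book:
  - book 1 (The Glass Key): author_id=3 -> matches Wright
  - book 2 (Winter Gardens): author_id=4 -> matches Perez
  - book 3 (Quiet Streets): author_id=NULL, no match -> kept with NULL
  - book 4 (Falling Leaves): author_id=2 -> matches Carter
  - book 5 (Distant Shores): author_id=4 -> matches Perez
  - book 6 (Paper Boats): author_id=1 -> matches Adams
  - book 7 (The Iron Gate): author_id=NULL, no match -> kept with NULL
  - book 8 (Hollow Hills): author_id=4 -> matches Perez
All 8 rows appear; 2 have NULL author.

SQL:
SELECT a.title, b.name AS author
FROM books a
LEFT JOIN authors b ON a.author_id = b.id

Result:
title          | author
---------------+-------
The Glass Key  | Wright
Winter Gardens | Perez 
Quiet Streets  | NULL  
Falling Leaves | Carter
Distant Shores | Perez 
Paper Boats    | Adams 
The Iron Gate  | NULL  
Hollow Hills   | Perez 


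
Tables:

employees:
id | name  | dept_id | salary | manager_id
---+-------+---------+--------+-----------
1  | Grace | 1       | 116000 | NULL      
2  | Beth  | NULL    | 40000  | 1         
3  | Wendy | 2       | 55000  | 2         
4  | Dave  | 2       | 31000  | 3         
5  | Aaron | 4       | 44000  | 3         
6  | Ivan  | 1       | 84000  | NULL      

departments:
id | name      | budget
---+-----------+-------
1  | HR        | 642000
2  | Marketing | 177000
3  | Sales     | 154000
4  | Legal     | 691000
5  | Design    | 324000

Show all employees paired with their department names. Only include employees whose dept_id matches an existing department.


INNER JOIN keeps only employees rows whose dept_id matches an id in departments. Walk through each employee:
  - employee 1 (Grace): dept_id=1 -> matches HR
  - employee 2 (Beth): dept_id=NULL, no match -> dropped
  - employee 3 (Wendy): dept_id=2 -> matches Marketing
  - employee 4 (Dave): dept_id=2 -> matches Marketing
  - employee 5 (Aaron): dept_id=4 -> matches Legal
  - employee 6 (Ivan): dept_id=1 -> matches HR
So 1 of 6 rows is dropped.

SQL:
SELECT a.name, b.name AS department
FROM employees a
INNER JOIN departments b ON a.dept_id = b.id

Result:
name  | department
------+-----------
Grace | HR        
Wendy | Marketing 
Dave  | Marketing 
Aaron | Legal     
Ivan  | HR        


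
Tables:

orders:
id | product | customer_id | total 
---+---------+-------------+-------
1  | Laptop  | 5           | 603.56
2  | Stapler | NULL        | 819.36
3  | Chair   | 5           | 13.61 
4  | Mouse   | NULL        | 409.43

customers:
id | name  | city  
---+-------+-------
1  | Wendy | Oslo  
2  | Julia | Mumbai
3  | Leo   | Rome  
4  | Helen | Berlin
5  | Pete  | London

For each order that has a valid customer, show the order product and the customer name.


INNER JOIN keeps only orders rows whose customer_id matches an id in customers. Walk through each order:
  - order 1 (Laptop): customer_id=5 -> matches Pete
  - order 2 (Stapler): customer_id=NULL, no match -> dropped
  - order 3 (Chair): customer_id=5 -> matches Pete
  - order 4 (Mouse): customer_id=NULL, no match -> dropped
So 2 of 4 rows are dropped.

SQL:
SELECT a.product, b.name AS customer
FROM orders a
INNER JOIN customers b ON a.customer_id = b.id

Result:
product | customer
--------+---------
Laptop  | Pete    
Chair   | Pete    


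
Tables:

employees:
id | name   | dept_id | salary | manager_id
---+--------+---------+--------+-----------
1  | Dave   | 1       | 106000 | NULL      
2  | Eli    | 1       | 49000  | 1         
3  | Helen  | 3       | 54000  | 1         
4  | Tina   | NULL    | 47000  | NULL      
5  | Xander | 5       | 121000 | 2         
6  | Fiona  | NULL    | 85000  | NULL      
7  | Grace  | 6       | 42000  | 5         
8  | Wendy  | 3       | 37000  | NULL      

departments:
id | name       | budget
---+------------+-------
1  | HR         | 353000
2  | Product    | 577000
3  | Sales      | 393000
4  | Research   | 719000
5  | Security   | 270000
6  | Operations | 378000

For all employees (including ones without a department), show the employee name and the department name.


LEFT JOIN keeps every row from employees (the left table); where dept_id has no match in departments, the department columns become NULL. Walk through each employee:
  - employee 1 (Dave): dept_id=1 -> matches HR
  - employee 2 (Eli): dept_id=1 -> matches HR
  - employee 3 (Helen): dept_id=3 -> matches Sales
  - employee 4 (Tina): dept_id=NULL, no match -> kept with NULL
  - employee 5 (Xander): dept_id=5 -> matches Security
  - employee 6 (Fiona): dept_id=NULL, no match -> kept with NULL
  - employee 7 (Grace): dept_id=6 -> matches Operations
  - employee 8 (Wendy): dept_id=3 -> matches Sales
All 8 rows appear; 2 have NULL department.

SQL:
SELECT a.name, b.name AS department
FROM employees a
LEFT JOIN departments b ON a.dept_id = b.id

Result:
name   | department
-------+-----------
Dave   | HR        
Eli    | HR        
Helen  | Sales     
Tina   | NULL      
Xander | Security  
Fiona  | NULL      
Grace  | Operations
Wendy  | Sales     


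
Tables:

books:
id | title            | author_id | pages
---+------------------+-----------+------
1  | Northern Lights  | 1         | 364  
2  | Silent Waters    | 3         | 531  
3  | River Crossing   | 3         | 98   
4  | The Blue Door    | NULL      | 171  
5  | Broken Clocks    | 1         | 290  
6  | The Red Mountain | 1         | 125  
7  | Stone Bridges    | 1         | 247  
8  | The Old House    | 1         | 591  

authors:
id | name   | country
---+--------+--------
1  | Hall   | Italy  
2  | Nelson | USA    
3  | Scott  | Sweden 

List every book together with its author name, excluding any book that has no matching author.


INNER JOIN keeps only books rows whose author_id matches an id in authors. Walk through each book:
  - book 1 (Northern Lights): author_id=1 -> matches Hall
  - book 2 (Silent Waters): author_id=3 -> matches Scott
  - book 3 (River Crossing): author_id=3 -> matches Scott
  - book 4 (The Blue Door): author_id=NULL, no match -> dropped
  - book 5 (Broken Clocks): author_id=1 -> matches Hall
  - book 6 (The Red Mountain): author_id=1 -> matches Hall
  - book 7 (Stone Bridges): author_id=1 -> matches Hall
  - book 8 (The Old House): author_id=1 -> matches Hall
So 1 of 8 rows is dropped.

SQL:
SELECT a.title, b.name AS author
FROM books a
INNER JOIN authors b ON a.author_id = b.id

Result:
title            | author
-----------------+-------
Northern Lights  | Hall  
Silent Waters    | Scott 
River Crossing   | Scott 
Broken Clocks    | Hall  
The Red Mountain | Hall  
Stone Bridges    | Hall  
The Old House    | Hall  


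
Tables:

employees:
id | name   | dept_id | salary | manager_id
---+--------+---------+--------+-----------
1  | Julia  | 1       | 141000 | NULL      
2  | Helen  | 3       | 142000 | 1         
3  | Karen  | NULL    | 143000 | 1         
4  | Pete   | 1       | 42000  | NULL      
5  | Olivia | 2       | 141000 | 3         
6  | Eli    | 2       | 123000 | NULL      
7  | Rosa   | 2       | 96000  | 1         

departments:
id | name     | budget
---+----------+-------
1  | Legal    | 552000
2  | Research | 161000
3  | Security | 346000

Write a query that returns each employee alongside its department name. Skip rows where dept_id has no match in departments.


INNER JOIN keeps only employees rows whose dept_id matches an id in departments. Walk through each employee:
  - employee 1 (Julia): dept_id=1 -> matches Legal
  - employee 2 (Helen): dept_id=3 -> matches Security
  - employee 3 (Karen): dept_id=NULL, no match -> dropped
  - employee 4 (Pete): dept_id=1 -> matches Legal
  - employee 5 (Olivia): dept_id=2 -> matches Research
  - employee 6 (Eli): dept_id=2 -> matches Research
  - employee 7 (Rosa): dept_id=2 -> matches Research
So 1 of 7 rows is dropped.

SQL:
SELECT a.name, b.name AS department
FROM employees a
INNER JOIN departments b ON a.dept_id = b.id

Result:
name   | department
-------+-----------
Julia  | Legal     
Helen  | Security  
Pete   | Legal     
Olivia | Research  
Eli    | Research  
Rosa   | Research  


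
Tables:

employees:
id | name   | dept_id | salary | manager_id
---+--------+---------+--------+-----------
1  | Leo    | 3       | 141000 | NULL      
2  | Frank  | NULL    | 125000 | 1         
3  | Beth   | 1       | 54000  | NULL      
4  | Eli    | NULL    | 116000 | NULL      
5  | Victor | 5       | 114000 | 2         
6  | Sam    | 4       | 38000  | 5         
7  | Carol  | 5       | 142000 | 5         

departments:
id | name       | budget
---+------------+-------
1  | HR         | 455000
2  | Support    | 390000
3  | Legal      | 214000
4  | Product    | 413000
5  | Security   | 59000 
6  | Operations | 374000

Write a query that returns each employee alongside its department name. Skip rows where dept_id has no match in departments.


INNER JOIN keeps only employees rows whose dept_id matches an id in departments. Walk through each employee:
  - employee 1 (Leo): dept_id=3 -> matches Legal
  - employee 2 (Frank): dept_id=NULL, no match -> dropped
  - employee 3 (Beth): dept_id=1 -> matches HR
  - employee 4 (Eli): dept_id=NULL, no match -> dropped
  - employee 5 (Victor): dept_id=5 -> matches Security
  - employee 6 (Sam): dept_id=4 -> matches Product
  - employee 7 (Carol): dept_id=5 -> matches Security
So 2 of 7 rows are dropped.

SQL:
SELECT a.name, b.name AS department
FROM employees a
INNER JOIN departments b ON a.dept_id = b.id

Result:
name   | department
-------+-----------
Leo    | Legal     
Beth   | HR        
Victor | Security  
Sam    | Product   
Carol  | Security  


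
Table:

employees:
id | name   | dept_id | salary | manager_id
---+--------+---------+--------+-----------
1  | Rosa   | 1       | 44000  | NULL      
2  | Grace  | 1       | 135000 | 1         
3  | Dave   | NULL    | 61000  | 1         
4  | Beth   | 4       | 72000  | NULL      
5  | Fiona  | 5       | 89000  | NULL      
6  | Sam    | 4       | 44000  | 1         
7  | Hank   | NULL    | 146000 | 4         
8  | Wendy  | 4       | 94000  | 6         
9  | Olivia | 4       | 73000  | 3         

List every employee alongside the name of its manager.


This is a self-join: employees is joined to a second copy of itself, matching each row's manager_id to another row's id. Use LEFT JOIN so rows with manager_id=NULL are kept.
  - employee 1 (Rosa): manager_id=NULL -> NULL
  - employee 2 (Grace): manager_id=1 -> Rosa
  - employee 3 (Dave): manager_id=1 -> Rosa
  - employee 4 (Beth): manager_id=NULL -> NULL
  - employee 5 (Fiona): manager_id=NULL -> NULL
  - employee 6 (Sam): manager_id=1 -> Rosa
  - employee 7 (Hank): manager_id=4 -> Beth
  - employee 8 (Wendy): manager_id=6 -> Sam
  - employee 9 (Olivia): manager_id=3 -> Dave

SQL:
SELECT a.name AS item, b.name AS manager
FROM employees a
LEFT JOIN employees b ON a.manager_id = b.id

Result:
item   | manager
-------+--------
Rosa   | NULL   
Grace  | Rosa   
Dave   | Rosa   
Beth   | NULL   
Fiona  | NULL   
Sam    | Rosa   
Hank   | Beth   
Wendy  | Sam    
Olivia | Dave   


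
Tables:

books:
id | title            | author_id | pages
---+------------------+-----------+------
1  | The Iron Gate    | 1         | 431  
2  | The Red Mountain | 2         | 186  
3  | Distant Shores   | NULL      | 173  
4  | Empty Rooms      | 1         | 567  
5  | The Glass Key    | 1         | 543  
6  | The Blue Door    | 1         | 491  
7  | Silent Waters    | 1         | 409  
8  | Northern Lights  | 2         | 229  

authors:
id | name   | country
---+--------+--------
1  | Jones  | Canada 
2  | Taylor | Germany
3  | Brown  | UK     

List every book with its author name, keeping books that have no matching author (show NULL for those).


LEFT JOIN keeps every row from books (the left table); where author_id has no match in authors, the author columns become NULL. Walk through each book:
  - book 1 (The Iron Gate): author_id=1 -> matches Jones
  - book 2 (The Red Mountain): author_id=2 -> matches Taylor
  - book 3 (Distant Shores): author_id=NULL, no match -> kept with NULL
  - book 4 (Empty Rooms): author_id=1 -> matches Jones
  - book 5 (The Glass Key): author_id=1 -> matches Jones
  - book 6 (The Blue Door): author_id=1 -> matches Jones
  - book 7 (Silent Waters): author_id=1 -> matches Jones
  - book 8 (Northern Lights): author_id=2 -> matches Taylor
All 8 rows appear; 1 has NULL author.

SQL:
SELECT a.title, b.name AS author
FROM books a
LEFT JOIN authors b ON a.author_id = b.id

Result:
title            | author
-----------------+-------
The Iron Gate    | Jones 
The Red Mountain | Taylor
Distant Shores   | NULL  
Empty Rooms      | Jones 
The Glass Key    | Jones 
The Blue Door    | Jones 
Silent Waters    | Jones 
Northern Lights  | Taylor


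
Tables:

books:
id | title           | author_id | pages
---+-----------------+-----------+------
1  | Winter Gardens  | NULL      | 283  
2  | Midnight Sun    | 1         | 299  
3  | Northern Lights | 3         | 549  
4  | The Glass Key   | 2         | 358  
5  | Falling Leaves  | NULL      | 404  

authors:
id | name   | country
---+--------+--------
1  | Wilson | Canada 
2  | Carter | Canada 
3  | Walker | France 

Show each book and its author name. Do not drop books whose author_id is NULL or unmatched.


LEFT JOIN keeps every row from books (the left table); where author_id has no match in authors, the author columns become NULL. Walk through each book:
  - book 1 (Winter Gardens): author_id=NULL, no match -> kept with NULL
  - book 2 (Midnight Sun): author_id=1 -> matches Wilson
  - book 3 (Northern Lights): author_id=3 -> matches Walker
  - book 4 (The Glass Key): author_id=2 -> matches Carter
  - book 5 (Falling Leaves): author_id=NULL, no match -> kept with NULL
All 5 rows appear; 2 have NULL author.

SQL:
SELECT a.title, b.name AS author
FROM books a
LEFT JOIN authors b ON a.author_id = b.id

Result:
title           | author
----------------+-------
Winter Gardens  | NULL  
Midnight Sun    | Wilson
Northern Lights | Walker
The Glass Key   | Carter
Falling Leaves  | NULL  


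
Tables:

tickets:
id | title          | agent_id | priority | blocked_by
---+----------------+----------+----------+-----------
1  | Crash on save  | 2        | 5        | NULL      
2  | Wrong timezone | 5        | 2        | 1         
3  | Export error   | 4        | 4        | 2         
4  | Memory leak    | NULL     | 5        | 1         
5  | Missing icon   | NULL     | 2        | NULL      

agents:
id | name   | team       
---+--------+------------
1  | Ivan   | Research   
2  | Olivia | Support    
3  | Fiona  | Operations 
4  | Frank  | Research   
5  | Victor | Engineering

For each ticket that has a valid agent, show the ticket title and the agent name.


INNER JOIN keeps only tickets rows whose agent_id matches an id in agents. Walk through each ticket:
  - ticket 1 (Crash on save): agent_id=2 -> matches Olivia
  - ticket 2 (Wrong timezone): agent_id=5 -> matches Victor
  - ticket 3 (Export error): agent_id=4 -> matches Frank
  - ticket 4 (Memory leak): agent_id=NULL, no match -> dropped
  - ticket 5 (Missing icon): agent_id=NULL, no match -> dropped
So 2 of 5 rows are dropped.

SQL:
SELECT a.title, b.name AS agent
FROM tickets a
INNER JOIN agents b ON a.agent_id = b.id

Result:
title          | agent 
---------------+-------
Crash on save  | Olivia
Wrong timezone | Victor
Export error   | Frank 


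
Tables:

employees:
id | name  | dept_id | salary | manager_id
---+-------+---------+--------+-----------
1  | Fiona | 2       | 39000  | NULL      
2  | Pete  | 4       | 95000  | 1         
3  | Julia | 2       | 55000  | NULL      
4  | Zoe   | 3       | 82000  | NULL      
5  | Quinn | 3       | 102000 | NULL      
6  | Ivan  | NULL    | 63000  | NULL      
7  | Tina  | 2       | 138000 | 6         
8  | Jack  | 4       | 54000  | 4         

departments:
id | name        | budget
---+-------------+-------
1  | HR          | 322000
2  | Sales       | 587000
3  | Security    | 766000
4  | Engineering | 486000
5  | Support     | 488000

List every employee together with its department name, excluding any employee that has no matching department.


INNER JOIN keeps only employees rows whose dept_id matches an id in departments. Walk through each employee:
  - employee 1 (Fiona): dept_id=2 -> matches Sales
  - employee 2 (Pete): dept_id=4 -> matches Engineering
  - employee 3 (Julia): dept_id=2 -> matches Sales
  - employee 4 (Zoe): dept_id=3 -> matches Security
  - employee 5 (Quinn): dept_id=3 -> matches Security
  - employee 6 (Ivan): dept_id=NULL, no match -> dropped
  - employee 7 (Tina): dept_id=2 -> matches Sales
  - employee 8 (Jack): dept_id=4 -> matches Engineering
So 1 of 8 rows is dropped.

SQL:
SELECT a.name, b.name AS department
FROM employees a
INNER JOIN departments b ON a.dept_id = b.id

Result:
name  | department 
------+------------
Fiona | Sales      
Pete  | Engineering
Julia | Sales      
Zoe   | Security   
Quinn | Security   
Tina  | Sales      
Jack  | Engineering


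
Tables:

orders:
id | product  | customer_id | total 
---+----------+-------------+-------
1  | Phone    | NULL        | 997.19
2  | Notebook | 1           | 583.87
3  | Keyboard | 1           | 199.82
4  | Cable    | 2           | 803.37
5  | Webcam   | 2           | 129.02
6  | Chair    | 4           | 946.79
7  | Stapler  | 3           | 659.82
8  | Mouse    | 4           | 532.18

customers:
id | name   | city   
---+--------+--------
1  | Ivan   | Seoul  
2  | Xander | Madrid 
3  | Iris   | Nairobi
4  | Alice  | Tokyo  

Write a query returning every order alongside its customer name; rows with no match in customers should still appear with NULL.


LEFT JOIN keeps every row from orders (the left table); where customer_id has no match in customers, the customer columns become NULL. Walk through each order:
  - order 1 (Phone): customer_id=NULL, no match -> kept with NULL
  - order 2 (Notebook): customer_id=1 -> matches Ivan
  - order 3 (Keyboard): customer_id=1 -> matches Ivan
  - order 4 (Cable): customer_id=2 -> matches Xander
  - order 5 (Webcam): customer_id=2 -> matches Xander
  - order 6 (Chair): customer_id=4 -> matches Alice
  - order 7 (Stapler): customer_id=3 -> matches Iris
  - order 8 (Mouse): customer_id=4 -> matches Alice
All 8 rows appear; 1 has NULL customer.

SQL:
SELECT a.product, b.name AS customer
FROM orders a
LEFT JOIN customers b ON a.customer_id = b.id

Result:
product  | customer
---------+---------
Phone    | NULL    
Notebook | Ivan    
Keyboard | Ivan    
Cable    | Xander  
Webcam   | Xander  
Chair    | Alice   
Stapler  | Iris    
Mouse    | Alice   


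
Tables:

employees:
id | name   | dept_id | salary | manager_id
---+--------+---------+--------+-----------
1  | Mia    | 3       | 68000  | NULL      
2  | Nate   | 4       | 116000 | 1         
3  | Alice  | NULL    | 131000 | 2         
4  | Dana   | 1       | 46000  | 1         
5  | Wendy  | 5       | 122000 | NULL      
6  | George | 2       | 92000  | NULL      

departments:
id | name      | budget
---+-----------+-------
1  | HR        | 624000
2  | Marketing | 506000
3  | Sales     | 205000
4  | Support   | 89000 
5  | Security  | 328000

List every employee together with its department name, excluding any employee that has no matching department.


INNER JOIN keeps only employees rows whose dept_id matches an id in departments. Walk through each employee:
  - employee 1 (Mia): dept_id=3 -> matches Sales
  - employee 2 (Nate): dept_id=4 -> matches Support
  - employee 3 (Alice): dept_id=NULL, no match -> dropped
  - employee 4 (Dana): dept_id=1 -> matches HR
  - employee 5 (Wendy): dept_id=5 -> matches Security
  - employee 6 (George): dept_id=2 -> matches Marketing
So 1 of 6 rows is dropped.

SQL:
SELECT a.name, b.name AS department
FROM employees a
INNER JOIN departments b ON a.dept_id = b.id

Result:
name   | department
-------+-----------
Mia    | Sales     
Nate   | Support   
Dana   | HR        
Wendy  | Security  
George | Marketing 


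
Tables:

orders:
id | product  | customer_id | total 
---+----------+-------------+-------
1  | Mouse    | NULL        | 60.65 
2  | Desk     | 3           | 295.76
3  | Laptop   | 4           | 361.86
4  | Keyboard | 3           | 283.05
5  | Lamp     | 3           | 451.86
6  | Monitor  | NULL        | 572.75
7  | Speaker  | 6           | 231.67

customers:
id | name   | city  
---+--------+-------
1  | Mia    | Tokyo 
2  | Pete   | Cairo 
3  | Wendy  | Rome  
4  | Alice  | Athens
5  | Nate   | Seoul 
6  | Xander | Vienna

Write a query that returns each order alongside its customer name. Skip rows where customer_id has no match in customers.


INNER JOIN keeps only orders rows whose customer_id matches an id in customers. Walk through each order:
  - order 1 (Mouse): customer_id=NULL, no match -> dropped
  - order 2 (Desk): customer_id=3 -> matches Wendy
  - order 3 (Laptop): customer_id=4 -> matches Alice
  - order 4 (Keyboard): customer_id=3 -> matches Wendy
  - order 5 (Lamp): customer_id=3 -> matches Wendy
  - order 6 (Monitor): customer_id=NULL, no match -> dropped
  - order 7 (Speaker): customer_id=6 -> matches Xander
So 2 of 7 rows are dropped.

SQL:
SELECT a.product, b.name AS customer
FROM orders a
INNER JOIN customers b ON a.customer_id = b.id

Result:
product  | customer
---------+---------
Desk     | Wendy   
Laptop   | Alice   
Keyboard | Wendy   
Lamp     | Wendy   
Speaker  | Xander  


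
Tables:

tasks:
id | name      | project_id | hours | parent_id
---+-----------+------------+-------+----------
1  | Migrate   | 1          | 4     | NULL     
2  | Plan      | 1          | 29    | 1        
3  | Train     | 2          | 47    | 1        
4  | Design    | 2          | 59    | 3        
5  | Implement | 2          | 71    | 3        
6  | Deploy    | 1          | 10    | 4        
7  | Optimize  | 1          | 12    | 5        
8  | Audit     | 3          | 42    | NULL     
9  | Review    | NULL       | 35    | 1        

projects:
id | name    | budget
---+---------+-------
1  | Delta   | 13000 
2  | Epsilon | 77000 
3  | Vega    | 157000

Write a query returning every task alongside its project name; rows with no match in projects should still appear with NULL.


LEFT JOIN keeps every row from tasks (the left table); where project_id has no match in projects, the project columns become NULL. Walk through each task:
  - task 1 (Migrate): project_id=1 -> matches Delta
  - task 2 (Plan): project_id=1 -> matches Delta
  - task 3 (Train): project_id=2 -> matches Epsilon
  - task 4 (Design): project_id=2 -> matches Epsilon
  - task 5 (Implement): project_id=2 -> matches Epsilon
  - task 6 (Deploy): project_id=1 -> matches Delta
  - task 7 (Optimize): project_id=1 -> matches Delta
  - task 8 (Audit): project_id=3 -> matches Vega
  - task 9 (Review): project_id=NULL, no match -> kept with NULL
All 9 rows appear; 1 has NULL project.

SQL:
SELECT a.name, b.name AS project
FROM tasks a
LEFT JOIN projects b ON a.project_id = b.id

Result:
name      | project
----------+--------
Migrate   | Delta  
Plan      | Delta  
Train     | Epsilon
Design    | Epsilon
Implement | Epsilon
Deploy    | Delta  
Optimize  | Delta  
Audit     | Vega   
Review    | NULL   


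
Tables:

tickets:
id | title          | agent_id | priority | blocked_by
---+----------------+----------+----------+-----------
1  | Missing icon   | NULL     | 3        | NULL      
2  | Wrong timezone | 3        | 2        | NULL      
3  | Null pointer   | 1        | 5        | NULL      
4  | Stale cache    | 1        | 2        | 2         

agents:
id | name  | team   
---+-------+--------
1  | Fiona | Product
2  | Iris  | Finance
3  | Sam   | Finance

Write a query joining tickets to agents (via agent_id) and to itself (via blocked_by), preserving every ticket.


Two LEFT JOINs from the same base table tickets: one to agents via agent_id, one to tickets itself via blocked_by. Both are LEFT so every ticket is preserved.
Match against agents:
  - ticket 1 (Missing icon): agent_id=NULL, no match -> kept with NULL
  - ticket 2 (Wrong timezone): agent_id=3 -> matches Sam
  - ticket 3 (Null pointer): agent_id=1 -> matches Fiona
  - ticket 4 (Stale cache): agent_id=1 -> matches Fiona
Match against tickets (self):
  - ticket 1 (Missing icon): blocked_by=NULL -> NULL
  - ticket 2 (Wrong timezone): blocked_by=NULL -> NULL
  - ticket 3 (Null pointer): blocked_by=NULL -> NULL
  - ticket 4 (Stale cache): blocked_by=2 -> Wrong timezone

SQL:
SELECT a.title, b.name AS agent, c.title AS blocked_by
FROM tickets a
LEFT JOIN agents b ON a.agent_id = b.id
LEFT JOIN tickets c ON a.blocked_by = c.id

Result:
title          | agent | blocked_by    
---------------+-------+---------------
Missing icon   | NULL  | NULL          
Wrong timezone | Sam   | NULL          
Null pointer   | Fiona | NULL          
Stale cache    | Fiona | Wrong timezone


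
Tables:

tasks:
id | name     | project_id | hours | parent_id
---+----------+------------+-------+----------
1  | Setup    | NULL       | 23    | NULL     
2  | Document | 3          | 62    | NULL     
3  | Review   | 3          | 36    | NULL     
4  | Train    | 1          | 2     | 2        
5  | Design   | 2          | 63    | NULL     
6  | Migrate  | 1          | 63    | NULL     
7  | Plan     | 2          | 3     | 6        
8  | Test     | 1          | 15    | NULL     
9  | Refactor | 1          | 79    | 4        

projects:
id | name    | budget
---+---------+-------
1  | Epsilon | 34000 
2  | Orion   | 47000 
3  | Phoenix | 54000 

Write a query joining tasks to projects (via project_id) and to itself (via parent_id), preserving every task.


Two LEFT JOINs from the same base table tasks: one to projects via project_id, one to tasks itself via parent_id. Both are LEFT so every task is preserved.
Match against projects:
  - task 1 (Setup): project_id=NULL, no match -> kept with NULL
  - task 2 (Document): project_id=3 -> matches Phoenix
  - task 3 (Review): project_id=3 -> matches Phoenix
  - task 4 (Train): project_id=1 -> matches Epsilon
  - task 5 (Design): project_id=2 -> matches Orion
  - task 6 (Migrate): project_id=1 -> matches Epsilon
  - task 7 (Plan): project_id=2 -> matches Orion
  - task 8 (Test): project_id=1 -> matches Epsilon
  - task 9 (Refactor): project_id=1 -> matches Epsilon
Match against tasks (self):
  - task 1 (Setup): parent_id=NULL -> NULL
  - task 2 (Document): parent_id=NULL -> NULL
  - task 3 (Review): parent_id=NULL -> NULL
  - task 4 (Train): parent_id=2 -> Document
  - task 5 (Design): parent_id=NULL -> NULL
  - task 6 (Migrate): parent_id=NULL -> NULL
  - task 7 (Plan): parent_id=6 -> Migrate
  - task 8 (Test): parent_id=NULL -> NULL
  - task 9 (Refactor): parent_id=4 -> Train

SQL:
SELECT a.name, b.name AS project, c.name AS parent
FROM tasks a
LEFT JOIN projects b ON a.project_id = b.id
LEFT JOIN tasks c ON a.parent_id = c.id

Result:
name     | project | parent  
---------+---------+---------
Setup    | NULL    | NULL    
Document | Phoenix | NULL    
Review   | Phoenix | NULL    
Train    | Epsilon | Document
Design   | Orion   | NULL    
Migrate  | Epsilon | NULL    
Plan     | Orion   | Migrate 
Test     | Epsilon | NULL    
Refactor | Epsilon | Train   


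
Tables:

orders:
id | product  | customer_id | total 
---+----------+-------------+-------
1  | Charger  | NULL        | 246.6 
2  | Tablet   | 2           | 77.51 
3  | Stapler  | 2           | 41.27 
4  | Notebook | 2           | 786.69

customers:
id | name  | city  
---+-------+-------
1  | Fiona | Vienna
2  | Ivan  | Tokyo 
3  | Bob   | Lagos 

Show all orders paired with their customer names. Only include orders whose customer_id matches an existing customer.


INNER JOIN keeps only orders rows whose customer_id matches an id in customers. Walk through each order:
  - order 1 (Charger): customer_id=NULL, no match -> dropped
  - order 2 (Tablet): customer_id=2 -> matches Ivan
  - order 3 (Stapler): customer_id=2 -> matches Ivan
  - order 4 (Notebook): customer_id=2 -> matches Ivan
So 1 of 4 rows is dropped.

SQL:
SELECT a.product, b.name AS customer
FROM orders a
INNER JOIN customers b ON a.customer_id = b.id

Result:
product  | customer
---------+---------
Tablet   | Ivan    
Stapler  | Ivan    
Notebook | Ivan    


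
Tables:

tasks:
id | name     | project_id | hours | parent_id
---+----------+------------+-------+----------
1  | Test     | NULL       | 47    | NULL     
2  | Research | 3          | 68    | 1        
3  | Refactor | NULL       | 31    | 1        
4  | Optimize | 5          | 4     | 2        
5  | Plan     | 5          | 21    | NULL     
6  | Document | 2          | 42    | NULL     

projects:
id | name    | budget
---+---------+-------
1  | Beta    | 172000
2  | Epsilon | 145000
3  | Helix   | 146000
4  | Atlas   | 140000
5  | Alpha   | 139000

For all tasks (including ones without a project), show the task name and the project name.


LEFT JOIN keeps every row from tasks (the left table); where project_id has no match in projects, the project columns become NULL. Walk through each task:
  - task 1 (Test): project_id=NULL, no match -> kept with NULL
  - task 2 (Research): project_id=3 -> matches Helix
  - task 3 (Refactor): project_id=NULL, no match -> kept with NULL
  - task 4 (Optimize): project_id=5 -> matches Alpha
  - task 5 (Plan): project_id=5 -> matches Alpha
  - task 6 (Document): project_id=2 -> matches Epsilon
All 6 rows appear; 2 have NULL project.

SQL:
SELECT a.name, b.name AS project
FROM tasks a
LEFT JOIN projects b ON a.project_id = b.id

Result:
name     | project
---------+--------
Test     | NULL   
Research | Helix  
Refactor | NULL   
Optimize | Alpha  
Plan     | Alpha  
Document | Epsilon


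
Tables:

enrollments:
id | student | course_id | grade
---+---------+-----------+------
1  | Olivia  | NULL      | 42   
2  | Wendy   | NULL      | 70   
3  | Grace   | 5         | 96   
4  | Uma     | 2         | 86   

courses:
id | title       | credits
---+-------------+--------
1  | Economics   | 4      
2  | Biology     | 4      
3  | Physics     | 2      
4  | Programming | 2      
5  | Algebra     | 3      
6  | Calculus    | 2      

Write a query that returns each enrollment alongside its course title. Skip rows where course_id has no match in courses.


INNER JOIN keeps only enrollments rows whose course_id matches an id in courses. Walk through each enrollment:
  - enrollment 1 (Olivia): course_id=NULL, no match -> dropped
  - enrollment 2 (Wendy): course_id=NULL, no match -> dropped
  - enrollment 3 (Grace): course_id=5 -> matches Algebra
  - enrollment 4 (Uma): course_id=2 -> matches Biology
So 2 of 4 rows are dropped.

SQL:
SELECT a.student, b.title AS course
FROM enrollments a
INNER JOIN courses b ON a.course_id = b.id

Result:
student | course 
--------+--------
Grace   | Algebra
Uma     | Biology


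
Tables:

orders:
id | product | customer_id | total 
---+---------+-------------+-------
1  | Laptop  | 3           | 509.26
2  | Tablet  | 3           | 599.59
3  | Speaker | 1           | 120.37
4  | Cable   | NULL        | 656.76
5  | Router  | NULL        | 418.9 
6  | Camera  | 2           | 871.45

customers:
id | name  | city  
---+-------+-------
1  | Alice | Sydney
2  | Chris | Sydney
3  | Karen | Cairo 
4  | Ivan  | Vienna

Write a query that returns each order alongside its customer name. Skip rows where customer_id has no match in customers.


INNER JOIN keeps only orders rows whose customer_id matches an id in customers. Walk through each order:
  - order 1 (Laptop): customer_id=3 -> matches Karen
  - order 2 (Tablet): customer_id=3 -> matches Karen
  - order 3 (Speaker): customer_id=1 -> matches Alice
  - order 4 (Cable): customer_id=NULL, no match -> dropped
  - order 5 (Router): customer_id=NULL, no match -> dropped
  - order 6 (Camera): customer_id=2 -> matches Chris
So 2 of 6 rows are dropped.

SQL:
SELECT a.product, b.name AS customer
FROM orders a
INNER JOIN customers b ON a.customer_id = b.id

Result:
product | customer
--------+---------
Laptop  | Karen   
Tablet  | Karen   
Speaker | Alice   
Camera  | Chris   


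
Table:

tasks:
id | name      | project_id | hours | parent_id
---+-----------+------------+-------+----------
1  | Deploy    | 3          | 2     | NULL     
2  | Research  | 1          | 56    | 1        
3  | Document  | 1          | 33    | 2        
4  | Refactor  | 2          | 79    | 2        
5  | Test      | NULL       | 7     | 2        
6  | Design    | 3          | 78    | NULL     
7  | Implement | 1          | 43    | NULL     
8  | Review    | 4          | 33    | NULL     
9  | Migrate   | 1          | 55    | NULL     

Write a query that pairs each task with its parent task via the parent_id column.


This is a self-join: tasks is joined to a second copy of itself, matching each row's parent_id to another row's id. Use LEFT JOIN so rows with parent_id=NULL are kept.
  - task 1 (Deploy): parent_id=NULL -> NULL
  - task 2 (Research): parent_id=1 -> Deploy
  - task 3 (Document): parent_id=2 -> Research
  - task 4 (Refactor): parent_id=2 -> Research
  - task 5 (Test): parent_id=2 -> Research
  - task 6 (Design): parent_id=NULL -> NULL
  - task 7 (Implement): parent_id=NULL -> NULL
  - task 8 (Review): parent_id=NULL -> NULL
  - task 9 (Migrate): parent_id=NULL -> NULL

SQL:
SELECT a.name AS item, b.name AS parent
FROM tasks a
LEFT JOIN tasks b ON a.parent_id = b.id

Result:
item      | parent  
----------+---------
Deploy    | NULL    
Research  | Deploy  
Document  | Research
Refactor  | Research
Test      | Research
Design    | NULL    
Implement | NULL    
Review    | NULL    
Migrate   | NULL    


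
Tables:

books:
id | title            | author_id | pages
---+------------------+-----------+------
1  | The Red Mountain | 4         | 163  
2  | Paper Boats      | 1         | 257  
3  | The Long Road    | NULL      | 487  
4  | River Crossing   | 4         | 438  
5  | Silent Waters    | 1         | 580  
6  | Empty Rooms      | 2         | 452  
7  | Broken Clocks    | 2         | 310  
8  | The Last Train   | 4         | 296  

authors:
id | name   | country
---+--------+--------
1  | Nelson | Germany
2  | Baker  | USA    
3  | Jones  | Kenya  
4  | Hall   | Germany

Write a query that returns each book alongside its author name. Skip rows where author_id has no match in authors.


INNER JOIN keeps only books rows whose author_id matches an id in authors. Walk through each book:
  - book 1 (The Red Mountain): author_id=4 -> matches Hall
  - book 2 (Paper Boats): author_id=1 -> matches Nelson
  - book 3 (The Long Road): author_id=NULL, no match -> dropped
  - book 4 (River Crossing): author_id=4 -> matches Hall
  - book 5 (Silent Waters): author_id=1 -> matches Nelson
  - book 6 (Empty Rooms): author_id=2 -> matches Baker
  - book 7 (Broken Clocks): author_id=2 -> matches Baker
  - book 8 (The Last Train): author_id=4 -> matches Hall
So 1 of 8 rows is dropped.

SQL:
SELECT a.title, b.name AS author
FROM books a
INNER JOIN authors b ON a.author_id = b.id

Result:
title            | author
-----------------+-------
The Red Mountain | Hall  
Paper Boats      | Nelson
River Crossing   | Hall  
Silent Waters    | Nelson
Empty Rooms      | Baker 
Broken Clocks    | Baker 
The Last Train   | Hall  


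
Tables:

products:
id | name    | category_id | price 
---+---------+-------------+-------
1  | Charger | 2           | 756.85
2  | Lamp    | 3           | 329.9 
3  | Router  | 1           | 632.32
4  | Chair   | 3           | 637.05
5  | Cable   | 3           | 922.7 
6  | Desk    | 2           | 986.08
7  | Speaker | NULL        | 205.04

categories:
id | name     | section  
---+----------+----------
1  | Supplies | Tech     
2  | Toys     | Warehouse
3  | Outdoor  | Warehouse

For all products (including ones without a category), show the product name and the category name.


LEFT JOIN keeps every row from products (the left table); where category_id has no match in categories, the category columns become NULL. Walk through each product:
  - product 1 (Charger): category_id=2 -> matches Toys
  - product 2 (Lamp): category_id=3 -> matches Outdoor
  - product 3 (Router): category_id=1 -> matches Supplies
  - product 4 (Chair): category_id=3 -> matches Outdoor
  - product 5 (Cable): category_id=3 -> matches Outdoor
  - product 6 (Desk): category_id=2 -> matches Toys
  - product 7 (Speaker): category_id=NULL, no match -> kept with NULL
All 7 rows appear; 1 has NULL category.

SQL:
SELECT a.name, b.name AS category
FROM products a
LEFT JOIN categories b ON a.category_id = b.id

Result:
name    | category
--------+---------
Charger | Toys    
Lamp    | Outdoor 
Router  | Supplies
Chair   | Outdoor 
Cable   | Outdoor 
Desk    | Toys    
Speaker | NULL    


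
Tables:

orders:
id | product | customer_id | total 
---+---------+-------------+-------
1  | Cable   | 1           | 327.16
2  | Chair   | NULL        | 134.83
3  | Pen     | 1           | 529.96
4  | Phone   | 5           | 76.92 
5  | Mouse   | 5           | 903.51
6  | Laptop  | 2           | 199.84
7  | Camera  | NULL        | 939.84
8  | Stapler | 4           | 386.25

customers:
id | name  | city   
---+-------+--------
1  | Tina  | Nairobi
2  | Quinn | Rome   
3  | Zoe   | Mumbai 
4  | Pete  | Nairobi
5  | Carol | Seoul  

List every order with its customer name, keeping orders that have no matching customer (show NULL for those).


LEFT JOIN keeps every row from orders (the left table); where customer_id has no match in customers, the customer columns become NULL. Walk through each order:
  - order 1 (Cable): customer_id=1 -> matches Tina
  - order 2 (Chair): customer_id=NULL, no match -> kept with NULL
  - order 3 (Pen): customer_id=1 -> matches Tina
  - order 4 (Phone): customer_id=5 -> matches Carol
  - order 5 (Mouse): customer_id=5 -> matches Carol
  - order 6 (Laptop): customer_id=2 -> matches Quinn
  - order 7 (Camera): customer_id=NULL, no match -> kept with NULL
  - order 8 (Stapler): customer_id=4 -> matches Pete
All 8 rows appear; 2 have NULL customer.

SQL:
SELECT a.product, b.name AS customer
FROM orders a
LEFT JOIN customers b ON a.customer_id = b.id

Result:
product | customer
--------+---------
Cable   | Tina    
Chair   | NULL    
Pen     | Tina    
Phone   | Carol   
Mouse   | Carol   
Laptop  | Quinn   
Camera  | NULL    
Stapler | Pete    
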